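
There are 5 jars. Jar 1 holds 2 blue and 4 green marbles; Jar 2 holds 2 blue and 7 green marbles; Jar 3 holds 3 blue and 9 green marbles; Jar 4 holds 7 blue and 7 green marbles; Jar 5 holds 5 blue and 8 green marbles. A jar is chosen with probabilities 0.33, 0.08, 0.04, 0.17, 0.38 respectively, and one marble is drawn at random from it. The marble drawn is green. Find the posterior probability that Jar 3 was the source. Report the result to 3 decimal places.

Posterior probability ≈ 0.048

P(green|Jar 1) = 0.6667; P(green|Jar 2) = 0.7778; P(green|Jar 3) = 0.75; P(green|Jar 4) = 0.5; P(green|Jar 5) = 0.6154.
Prior × likelihood for each source: 0.33·0.6667=0.2200, 0.08·0.7778=0.06222, 0.04·0.75=0.03000, 0.17·0.5=0.08500, 0.38·0.6154=0.2338. Summing gives P(green) = 0.63107.
P(Jar 3 | green) = 0.03000 / 0.63107 = 0.048.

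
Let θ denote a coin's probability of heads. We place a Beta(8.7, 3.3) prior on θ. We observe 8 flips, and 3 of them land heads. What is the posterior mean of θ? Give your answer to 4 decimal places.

Posterior mean ≈ 0.5850

The binomial likelihood is conjugate to the Beta prior: with 3 successes and 5 failures, the posterior is Beta(8.7+3, 3.3+5) = Beta(11.7, 8.3).
E[θ | data] = 11.7/(11.7+8.3) = 0.5850.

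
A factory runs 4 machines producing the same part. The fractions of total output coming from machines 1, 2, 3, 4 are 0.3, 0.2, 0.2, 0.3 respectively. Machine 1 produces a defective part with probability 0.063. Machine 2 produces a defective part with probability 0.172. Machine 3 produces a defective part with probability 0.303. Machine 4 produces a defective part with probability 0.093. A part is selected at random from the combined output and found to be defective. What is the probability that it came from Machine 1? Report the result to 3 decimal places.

Tabulate prior·likelihood by source: [1] prior 0.3, lik 0.063, product 0.01890; [2] prior 0.2, lik 0.172, product 0.03440; [3] prior 0.2, lik 0.303, product 0.06060; [4] prior 0.3, lik 0.093, product 0.02790.
Normalizing constant = 0.14180; the posterior for Machine 1 is its product over the sum, 0.01890/0.14180 = 0.133.

Posterior probability ≈ 0.133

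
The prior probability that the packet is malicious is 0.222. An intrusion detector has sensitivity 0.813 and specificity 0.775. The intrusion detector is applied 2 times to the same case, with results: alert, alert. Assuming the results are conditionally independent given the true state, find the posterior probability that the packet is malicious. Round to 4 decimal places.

Posterior P(H) ≈ 0.7884

With H the event that the packet is malicious, the joint likelihood of the observed sequence is P(data|H) = 0.813·0.813 = 0.66097 and P(data|¬H) = 0.225·0.225 = 0.050625.
Bayes: P(H|data) = 0.222·0.66097 / (0.222·0.66097 + 0.778·0.050625) = 0.14674/0.18612 = 0.7884.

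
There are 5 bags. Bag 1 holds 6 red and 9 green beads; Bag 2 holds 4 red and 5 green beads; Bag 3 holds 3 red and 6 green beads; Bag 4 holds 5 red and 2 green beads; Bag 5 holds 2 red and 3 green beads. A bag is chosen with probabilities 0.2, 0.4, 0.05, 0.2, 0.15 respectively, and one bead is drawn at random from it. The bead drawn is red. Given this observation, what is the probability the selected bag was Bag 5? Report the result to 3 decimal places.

Tabulate prior·likelihood by source: [1] prior 0.2, lik 0.4, product 0.08000; [2] prior 0.4, lik 0.4444, product 0.1778; [3] prior 0.05, lik 0.3333, product 0.01667; [4] prior 0.2, lik 0.7143, product 0.1429; [5] prior 0.15, lik 0.4, product 0.06000.
Normalizing constant = 0.47730; the posterior for Bag 5 is its product over the sum, 0.06000/0.47730 = 0.126.

Posterior probability ≈ 0.126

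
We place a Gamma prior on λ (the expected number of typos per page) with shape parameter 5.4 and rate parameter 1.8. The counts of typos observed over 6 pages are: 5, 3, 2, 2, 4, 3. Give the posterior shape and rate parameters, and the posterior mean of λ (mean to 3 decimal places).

Posterior: Gamma(shape=24.4, rate=7.8); mean ≈ 3.128

Total count ∑xᵢ = 19 over n = 6 pages.
Gamma is conjugate to the Poisson likelihood: posterior is Gamma(shape = 5.4+19 = 24.4, rate = 1.8+6 = 7.8).
Posterior mean = shape/rate = 24.4/7.8 = 3.128.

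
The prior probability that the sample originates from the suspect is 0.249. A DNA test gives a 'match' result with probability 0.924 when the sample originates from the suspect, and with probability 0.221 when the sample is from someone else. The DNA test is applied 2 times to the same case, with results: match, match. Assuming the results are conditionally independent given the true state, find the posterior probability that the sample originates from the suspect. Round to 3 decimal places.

Let H be the event that the sample originates from the suspect; start with P(H) = 0.249. P('match'|H) = 0.924, P('match'|¬H) = 0.221.
Update on result 1 ('match'): P(H) ← 0.924·0.2490 / (0.924·0.2490 + 0.221·0.7510) = 0.23008/0.39605 = 0.5809.
Update on result 2 ('match'): P(H) ← 0.924·0.5809 / (0.924·0.5809 + 0.221·0.4191) = 0.53678/0.62939 = 0.8529.

Posterior P(H) ≈ 0.853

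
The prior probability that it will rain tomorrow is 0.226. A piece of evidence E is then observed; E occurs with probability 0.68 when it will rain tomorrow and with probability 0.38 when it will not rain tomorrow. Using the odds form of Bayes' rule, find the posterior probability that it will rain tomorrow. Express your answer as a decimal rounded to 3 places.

Posterior probability ≈ 0.343

Prior odds = 0.226/(1−0.226) = 0.29199. In log-odds, ln(0.29199) = -1.2310.
Add log likelihood ratio: ln(1.7895) = 0.58192.
Posterior log-odds = -0.64912, so posterior odds = exp(-0.64912) = 0.52251. Converting, P(H|E) = 0.52251/1.5225 = 0.343.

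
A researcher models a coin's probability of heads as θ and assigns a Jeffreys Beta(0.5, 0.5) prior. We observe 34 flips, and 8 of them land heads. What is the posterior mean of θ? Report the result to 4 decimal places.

The binomial likelihood is conjugate to the Beta prior: with 8 successes and 26 failures, the posterior is Beta(0.5+8, 0.5+26) = Beta(8.5, 26.5).
Posterior mean = α/(α+β) = 8.5/35 = 0.2429.

Posterior mean ≈ 0.2429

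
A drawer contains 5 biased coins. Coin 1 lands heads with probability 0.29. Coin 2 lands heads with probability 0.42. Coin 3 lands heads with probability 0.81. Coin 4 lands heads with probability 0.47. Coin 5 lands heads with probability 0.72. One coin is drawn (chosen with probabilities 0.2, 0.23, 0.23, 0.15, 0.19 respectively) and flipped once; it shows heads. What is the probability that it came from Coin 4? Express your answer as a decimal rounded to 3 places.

Tabulate prior·likelihood by source: [1] prior 0.2, lik 0.29, product 0.05800; [2] prior 0.23, lik 0.42, product 0.09660; [3] prior 0.23, lik 0.81, product 0.1863; [4] prior 0.15, lik 0.47, product 0.07050; [5] prior 0.19, lik 0.72, product 0.1368.
Normalizing constant = 0.54820; the posterior for Coin 4 is its product over the sum, 0.07050/0.54820 = 0.129.

Posterior probability ≈ 0.129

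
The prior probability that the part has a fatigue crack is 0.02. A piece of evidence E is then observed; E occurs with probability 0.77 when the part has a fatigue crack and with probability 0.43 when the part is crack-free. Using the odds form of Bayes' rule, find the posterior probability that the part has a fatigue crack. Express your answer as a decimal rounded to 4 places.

Posterior probability ≈ 0.0353

Prior odds = 0.02/(1−0.02) = 0.020408.
Likelihood ratio for E = 0.77/0.43 = 1.7907.
Posterior odds = prior odds × LR = 0.036545.
Posterior probability = odds/(1+odds) = 0.036545/1.0365 = 0.0353.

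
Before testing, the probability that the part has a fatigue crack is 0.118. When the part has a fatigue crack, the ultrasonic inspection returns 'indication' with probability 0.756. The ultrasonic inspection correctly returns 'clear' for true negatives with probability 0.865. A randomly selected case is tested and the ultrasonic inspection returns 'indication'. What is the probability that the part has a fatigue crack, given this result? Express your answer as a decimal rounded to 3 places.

Let H be the event that the part has a fatigue crack. P(H) = 0.118, so P(¬H) = 0.882. With E the 'indication' result, P(E|H) = 0.756 and P(E|¬H) = 0.135.
P(E) = 0.756·0.118 + 0.135·0.882 = 0.089208 + 0.11907 = 0.20828.
By Bayes' theorem, P(H|E) = 0.089208 / 0.20828 = 0.428.

P(H | E) ≈ 0.428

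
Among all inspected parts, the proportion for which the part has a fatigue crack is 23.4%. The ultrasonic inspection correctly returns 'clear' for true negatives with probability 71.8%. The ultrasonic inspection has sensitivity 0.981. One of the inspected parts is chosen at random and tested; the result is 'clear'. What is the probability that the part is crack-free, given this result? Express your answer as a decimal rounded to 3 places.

Write H for 'the part has a fatigue crack'. Prior odds H:¬H = 0.234/0.766 = 0.30548. For the 'clear' outcome, the likelihood ratio is 0.019/0.718 = 0.026462.
Posterior odds = 0.30548 × 0.026462 = 0.0080838, so P(H|E) = 0.0080838/(1+0.0080838) = 0.008. Then P(¬H|E) = 1 − 0.008 = 0.992.

P(¬H | E) ≈ 0.992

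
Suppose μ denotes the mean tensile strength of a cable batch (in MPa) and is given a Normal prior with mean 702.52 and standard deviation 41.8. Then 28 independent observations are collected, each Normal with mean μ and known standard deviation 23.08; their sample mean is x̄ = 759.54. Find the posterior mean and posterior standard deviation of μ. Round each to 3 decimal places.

Posterior mean ≈ 758.926; posterior SD ≈ 4.338

With known σ, the Normal prior is conjugate. Weight on the data is w = (n/σ²)/(n/σ² + 1/τ₀²) = 0.0525638/(0.0525638+0.00057233) = 0.98923.
Posterior mean = w·x̄ + (1−w)·μ₀ = 0.98923·759.54 + 0.010771·702.52 = 758.926. Posterior variance = 1/(0.0525638+0.00057233) = 18.8196, so SD = 4.338.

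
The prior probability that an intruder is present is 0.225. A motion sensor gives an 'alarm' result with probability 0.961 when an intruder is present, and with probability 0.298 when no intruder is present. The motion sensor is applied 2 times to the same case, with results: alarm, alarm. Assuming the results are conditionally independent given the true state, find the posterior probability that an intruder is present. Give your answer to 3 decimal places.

With H the event that an intruder is present, the joint likelihood of the observed sequence is P(data|H) = 0.961·0.961 = 0.92352 and P(data|¬H) = 0.298·0.298 = 0.088804.
Bayes: P(H|data) = 0.225·0.92352 / (0.225·0.92352 + 0.775·0.088804) = 0.20779/0.27662 = 0.7512.

Posterior P(H) ≈ 0.751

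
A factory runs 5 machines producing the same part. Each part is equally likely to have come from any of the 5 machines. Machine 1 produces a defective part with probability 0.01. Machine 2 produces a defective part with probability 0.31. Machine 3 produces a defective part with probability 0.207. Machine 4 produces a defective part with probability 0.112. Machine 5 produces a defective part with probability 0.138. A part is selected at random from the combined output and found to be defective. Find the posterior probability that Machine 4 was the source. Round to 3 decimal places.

Posterior probability ≈ 0.144

P(defective|M1) = 0.01; P(defective|M2) = 0.31; P(defective|M3) = 0.207; P(defective|M4) = 0.112; P(defective|M5) = 0.138.
Prior × likelihood for each source: 0.2·0.01=0.002000, 0.2·0.31=0.06200, 0.2·0.207=0.04140, 0.2·0.112=0.02240, 0.2·0.138=0.02760. Summing gives P(defective) = 0.15540.
P(Machine 4 | defective) = 0.02240 / 0.15540 = 0.144.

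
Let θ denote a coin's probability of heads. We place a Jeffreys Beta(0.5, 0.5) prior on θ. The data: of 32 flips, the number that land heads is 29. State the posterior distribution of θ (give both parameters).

Posterior: Beta(29.5, 3.5)

Observing 29 successes and 3 failures updates Beta(0.5, 0.5) by adding the success and failure counts to the two shape parameters: α = 0.5+29 = 29.5, β = 0.5+3 = 3.5.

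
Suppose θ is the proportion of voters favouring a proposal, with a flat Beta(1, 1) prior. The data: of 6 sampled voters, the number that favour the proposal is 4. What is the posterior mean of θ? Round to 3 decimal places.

Posterior mean ≈ 0.625

Observing 4 successes and 2 failures updates Beta(1, 1) by adding the success and failure counts to the two shape parameters: α = 1+4 = 5, β = 1+2 = 3.
Posterior mean = α/(α+β) = 5/8 = 0.625.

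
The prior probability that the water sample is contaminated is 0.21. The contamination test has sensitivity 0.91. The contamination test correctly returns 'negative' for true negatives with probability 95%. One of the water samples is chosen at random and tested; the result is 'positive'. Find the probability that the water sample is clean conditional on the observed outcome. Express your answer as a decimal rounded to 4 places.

Let H be the event that the water sample is contaminated. P(H) = 0.21, so P(¬H) = 0.79. With E the 'positive' result, P(E|H) = 0.91 and P(E|¬H) = 0.05.
P(E) = 0.91·0.21 + 0.05·0.79 = 0.19110 + 0.039500 = 0.23060.
By Bayes' theorem, P(H|E) = 0.19110 / 0.23060 = 0.8287. Hence P(¬H|E) = 1 − 0.8287 = 0.1713.

P(¬H | E) ≈ 0.1713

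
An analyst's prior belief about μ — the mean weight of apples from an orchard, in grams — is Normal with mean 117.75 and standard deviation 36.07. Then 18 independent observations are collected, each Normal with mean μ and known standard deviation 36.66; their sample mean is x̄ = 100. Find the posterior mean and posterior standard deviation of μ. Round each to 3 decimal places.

Prior precision 1/τ₀² = 1/36.07² = 0.00076861; data precision n/σ² = 18/36.66² = 0.0133933.
Posterior precision = 0.00076861 + 0.0133933 = 0.0141619, giving posterior SD = 1/√0.0141619 = 8.403.
Posterior mean = (0.00076861·117.75 + 0.0133933·100) / 0.0141619 = 100.963.

Posterior mean ≈ 100.963; posterior SD ≈ 8.403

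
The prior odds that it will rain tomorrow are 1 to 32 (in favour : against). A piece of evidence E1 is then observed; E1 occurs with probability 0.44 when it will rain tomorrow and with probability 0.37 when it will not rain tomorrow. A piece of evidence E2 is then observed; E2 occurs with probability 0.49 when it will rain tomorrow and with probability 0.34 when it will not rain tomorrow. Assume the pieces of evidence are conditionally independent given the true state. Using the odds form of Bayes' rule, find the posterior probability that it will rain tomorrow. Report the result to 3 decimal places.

Prior odds = 1/32 = 0.031250. In log-odds, ln(0.031250) = -3.4657.
Add log likelihood ratios: ln(1.1892) + ln(1.4412) = 0.53873.
Posterior log-odds = -2.9270, so posterior odds = exp(-2.9270) = 0.053557. Converting, P(H|E) = 0.053557/1.0536 = 0.051.

Posterior probability ≈ 0.051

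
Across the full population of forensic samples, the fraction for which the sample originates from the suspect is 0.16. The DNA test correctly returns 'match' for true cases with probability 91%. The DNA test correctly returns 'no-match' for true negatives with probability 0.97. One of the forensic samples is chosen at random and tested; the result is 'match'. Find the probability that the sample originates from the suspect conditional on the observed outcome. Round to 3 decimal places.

Write H for 'the sample originates from the suspect'. Prior odds H:¬H = 0.16/0.84 = 0.19048. For the 'match' outcome, the likelihood ratio is 0.91/0.03 = 30.333.
Posterior odds = 0.19048 × 30.333 = 5.7778, so P(H|E) = 5.7778/(1+5.7778) = 0.852.

P(H | E) ≈ 0.852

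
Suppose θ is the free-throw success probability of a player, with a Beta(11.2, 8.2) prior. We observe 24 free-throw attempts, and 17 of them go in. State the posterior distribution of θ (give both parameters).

Observing 17 successes and 7 failures updates Beta(11.2, 8.2) by adding the success and failure counts to the two shape parameters: α = 11.2+17 = 28.2, β = 8.2+7 = 15.2.

Posterior: Beta(28.2, 15.2)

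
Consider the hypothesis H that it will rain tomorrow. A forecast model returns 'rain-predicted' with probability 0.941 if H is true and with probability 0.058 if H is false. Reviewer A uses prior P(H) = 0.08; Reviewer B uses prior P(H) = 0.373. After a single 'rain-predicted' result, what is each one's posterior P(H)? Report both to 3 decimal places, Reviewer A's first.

Reviewer A: 0.585; Reviewer B: 0.906

P('+'|H) = 0.941, P('+'|¬H) = 0.058.
Reviewer A: numerator 0.941·0.08 = 0.075280; evidence = 0.075280+0.058·0.92 = 0.12864; posterior = 0.585.
Reviewer B: numerator 0.941·0.373 = 0.35099; evidence = 0.35099+0.058·0.627 = 0.38736; posterior = 0.906.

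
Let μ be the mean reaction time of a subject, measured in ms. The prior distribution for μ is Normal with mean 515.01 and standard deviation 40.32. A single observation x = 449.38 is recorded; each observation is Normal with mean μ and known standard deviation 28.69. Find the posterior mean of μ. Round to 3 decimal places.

Posterior mean ≈ 471.440

With known σ, the Normal prior is conjugate. Weight on the data is w = (n/σ²)/(n/σ² + 1/τ₀²) = 0.00121490/(0.00121490+0.00061512) = 0.66387.
Posterior mean = w·x̄ + (1−w)·μ₀ = 0.66387·449.38 + 0.33613·515.01 = 471.440.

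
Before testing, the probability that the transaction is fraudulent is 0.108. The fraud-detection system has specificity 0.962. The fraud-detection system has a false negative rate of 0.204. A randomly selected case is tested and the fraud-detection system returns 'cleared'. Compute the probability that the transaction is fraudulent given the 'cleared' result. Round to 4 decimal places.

Write H for 'the transaction is fraudulent'. Prior odds H:¬H = 0.108/0.892 = 0.12108. For the 'cleared' outcome, the likelihood ratio is 0.204/0.962 = 0.21206.
Posterior odds = 0.12108 × 0.21206 = 0.025675, so P(H|E) = 0.025675/(1+0.025675) = 0.0250.

P(H | E) ≈ 0.0250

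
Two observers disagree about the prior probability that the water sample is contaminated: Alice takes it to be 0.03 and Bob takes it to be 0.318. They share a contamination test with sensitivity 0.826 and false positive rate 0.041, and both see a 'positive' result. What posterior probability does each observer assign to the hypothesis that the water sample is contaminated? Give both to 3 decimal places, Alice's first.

P('+'|H) = 0.826, P('+'|¬H) = 0.041.
Alice: numerator 0.826·0.03 = 0.024780; evidence = 0.024780+0.041·0.97 = 0.064550; posterior = 0.384.
Bob: numerator 0.826·0.318 = 0.26267; evidence = 0.26267+0.041·0.682 = 0.29063; posterior = 0.904.

Alice: 0.384; Bob: 0.904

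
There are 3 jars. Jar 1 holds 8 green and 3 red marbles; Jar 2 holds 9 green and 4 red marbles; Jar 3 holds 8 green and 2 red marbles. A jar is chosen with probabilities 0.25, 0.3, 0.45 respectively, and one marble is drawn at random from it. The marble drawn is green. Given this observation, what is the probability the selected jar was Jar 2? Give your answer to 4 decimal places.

Posterior probability ≈ 0.2771

Tabulate prior·likelihood by source: [1] prior 0.25, lik 0.7273, product 0.1818; [2] prior 0.3, lik 0.6923, product 0.2077; [3] prior 0.45, lik 0.8, product 0.3600.
Normalizing constant = 0.74951; the posterior for Jar 2 is its product over the sum, 0.2077/0.74951 = 0.2771.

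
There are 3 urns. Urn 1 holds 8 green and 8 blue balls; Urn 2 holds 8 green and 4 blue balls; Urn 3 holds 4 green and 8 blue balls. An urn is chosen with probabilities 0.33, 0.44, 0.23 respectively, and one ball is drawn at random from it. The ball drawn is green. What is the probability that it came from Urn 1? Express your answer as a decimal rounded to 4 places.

P(green|Urn 1) = 0.5; P(green|Urn 2) = 0.6667; P(green|Urn 3) = 0.3333.
Prior × likelihood for each source: 0.33·0.5=0.1650, 0.44·0.6667=0.2933, 0.23·0.3333=0.07667. Summing gives P(green) = 0.53500.
P(Urn 1 | green) = 0.1650 / 0.53500 = 0.3084.

Posterior probability ≈ 0.3084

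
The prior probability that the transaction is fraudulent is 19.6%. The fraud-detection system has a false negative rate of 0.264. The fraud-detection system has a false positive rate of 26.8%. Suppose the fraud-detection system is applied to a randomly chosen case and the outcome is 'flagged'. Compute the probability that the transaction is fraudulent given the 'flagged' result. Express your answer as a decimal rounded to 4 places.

P(H | E) ≈ 0.4010

Write H for 'the transaction is fraudulent'. Prior odds H:¬H = 0.196/0.804 = 0.24378. For the 'flagged' outcome, the likelihood ratio is 0.736/0.268 = 2.7463.
Posterior odds = 0.24378 × 2.7463 = 0.66949, so P(H|E) = 0.66949/(1+0.66949) = 0.4010.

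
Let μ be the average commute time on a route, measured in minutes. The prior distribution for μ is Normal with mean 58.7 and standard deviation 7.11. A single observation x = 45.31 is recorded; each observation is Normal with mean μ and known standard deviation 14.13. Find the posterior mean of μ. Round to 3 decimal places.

Posterior mean ≈ 55.995

Prior precision 1/τ₀² = 1/7.11² = 0.0197816; data precision n/σ² = 1/14.13² = 0.00500859.
Posterior precision = 0.0197816 + 0.00500859 = 0.0247902.
Posterior mean = (0.0197816·58.7 + 0.00500859·45.31) / 0.0247902 = 55.995.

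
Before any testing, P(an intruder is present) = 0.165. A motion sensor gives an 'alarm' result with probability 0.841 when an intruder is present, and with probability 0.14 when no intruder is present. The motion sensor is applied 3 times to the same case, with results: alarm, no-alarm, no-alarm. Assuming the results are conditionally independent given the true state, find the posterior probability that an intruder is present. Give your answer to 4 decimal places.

Posterior P(H) ≈ 0.0390

Let H be the event that an intruder is present; start with P(H) = 0.165. P('alarm'|H) = 0.841, P('alarm'|¬H) = 0.14.
Update on result 1 ('alarm'): P(H) ← 0.841·0.1650 / (0.841·0.1650 + 0.14·0.8350) = 0.13876/0.25567 = 0.5428.
Update on result 2 ('no-alarm'): P(H) ← 0.159·0.5428 / (0.159·0.5428 + 0.86·0.4572) = 0.086299/0.47952 = 0.1800.
Update on result 3 ('no-alarm'): P(H) ← 0.159·0.1800 / (0.159·0.1800 + 0.86·0.8200) = 0.028615/0.73384 = 0.0390.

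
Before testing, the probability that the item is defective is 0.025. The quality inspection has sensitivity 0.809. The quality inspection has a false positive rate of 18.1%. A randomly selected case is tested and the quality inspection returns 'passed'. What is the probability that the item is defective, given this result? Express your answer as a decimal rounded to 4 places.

P(H | E) ≈ 0.0059

Write H for 'the item is defective'. Prior odds H:¬H = 0.025/0.975 = 0.025641. For the 'passed' outcome, the likelihood ratio is 0.191/0.819 = 0.23321.
Posterior odds = 0.025641 × 0.23321 = 0.0059798, so P(H|E) = 0.0059798/(1+0.0059798) = 0.0059.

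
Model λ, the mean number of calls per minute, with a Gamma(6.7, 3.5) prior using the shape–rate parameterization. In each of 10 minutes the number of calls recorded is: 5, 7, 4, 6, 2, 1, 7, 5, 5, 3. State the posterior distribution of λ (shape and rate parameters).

The Poisson likelihood adds the total count to the shape and the number of exposure periods to the rate. Here ∑xᵢ = 45 and n = 10, so shape 6.7→51.7 and rate 3.5→13.5.

Posterior: Gamma(shape=51.7, rate=13.5)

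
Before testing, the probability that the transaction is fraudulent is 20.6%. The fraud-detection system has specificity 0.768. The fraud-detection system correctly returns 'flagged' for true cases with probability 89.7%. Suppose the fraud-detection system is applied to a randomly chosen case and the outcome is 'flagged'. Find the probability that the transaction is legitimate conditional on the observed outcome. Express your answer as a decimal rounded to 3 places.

P(¬H | E) ≈ 0.499

Write H for 'the transaction is fraudulent'. Prior odds H:¬H = 0.206/0.794 = 0.25945. For the 'flagged' outcome, the likelihood ratio is 0.897/0.232 = 3.8664.
Posterior odds = 0.25945 × 3.8664 = 1.0031, so P(H|E) = 1.0031/(1+1.0031) = 0.501. Then P(¬H|E) = 1 − 0.501 = 0.499.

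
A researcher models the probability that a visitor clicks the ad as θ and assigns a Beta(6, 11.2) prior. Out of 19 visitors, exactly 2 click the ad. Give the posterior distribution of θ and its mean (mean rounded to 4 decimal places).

The binomial likelihood is conjugate to the Beta prior: with 2 successes and 17 failures, the posterior is Beta(6+2, 11.2+17) = Beta(8, 28.2).
E[θ | data] = 8/(8+28.2) = 0.2210.

Posterior: Beta(8, 28.2); mean ≈ 0.2210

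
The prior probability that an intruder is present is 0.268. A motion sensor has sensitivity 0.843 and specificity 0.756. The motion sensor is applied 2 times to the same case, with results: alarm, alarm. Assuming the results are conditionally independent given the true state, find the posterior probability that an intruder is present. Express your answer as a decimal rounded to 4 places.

Posterior P(H) ≈ 0.8138

With H the event that an intruder is present, the joint likelihood of the observed sequence is P(data|H) = 0.843·0.843 = 0.71065 and P(data|¬H) = 0.244·0.244 = 0.059536.
Bayes: P(H|data) = 0.268·0.71065 / (0.268·0.71065 + 0.732·0.059536) = 0.19045/0.23403 = 0.8138.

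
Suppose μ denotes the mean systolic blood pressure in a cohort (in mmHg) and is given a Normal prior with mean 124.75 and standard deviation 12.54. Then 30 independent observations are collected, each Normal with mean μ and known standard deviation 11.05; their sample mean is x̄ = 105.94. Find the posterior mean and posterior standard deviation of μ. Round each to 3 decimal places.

With known σ, the Normal prior is conjugate. Weight on the data is w = (n/σ²)/(n/σ² + 1/τ₀²) = 0.245695/(0.245695+0.00635924) = 0.97477.
Posterior mean = w·x̄ + (1−w)·μ₀ = 0.97477·105.94 + 0.025230·124.75 = 106.415. Posterior variance = 1/(0.245695+0.00635924) = 3.96740, so SD = 1.992.

Posterior mean ≈ 106.415; posterior SD ≈ 1.992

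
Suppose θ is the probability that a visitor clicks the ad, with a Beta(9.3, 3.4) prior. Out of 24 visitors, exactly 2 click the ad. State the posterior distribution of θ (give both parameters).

The binomial likelihood is conjugate to the Beta prior: with 2 successes and 22 failures, the posterior is Beta(9.3+2, 3.4+22) = Beta(11.3, 25.4).

Posterior: Beta(11.3, 25.4)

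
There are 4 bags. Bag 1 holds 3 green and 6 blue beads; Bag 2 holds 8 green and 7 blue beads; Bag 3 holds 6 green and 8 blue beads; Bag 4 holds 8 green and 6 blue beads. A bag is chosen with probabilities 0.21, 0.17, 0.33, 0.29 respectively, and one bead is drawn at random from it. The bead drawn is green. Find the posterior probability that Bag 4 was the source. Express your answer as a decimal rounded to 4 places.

Posterior probability ≈ 0.3542

P(green|Bag 1) = 0.3333; P(green|Bag 2) = 0.5333; P(green|Bag 3) = 0.4286; P(green|Bag 4) = 0.5714.
Prior × likelihood for each source: 0.21·0.3333=0.07000, 0.17·0.5333=0.09067, 0.33·0.4286=0.1414, 0.29·0.5714=0.1657. Summing gives P(green) = 0.46781.
P(Bag 4 | green) = 0.1657 / 0.46781 = 0.3542.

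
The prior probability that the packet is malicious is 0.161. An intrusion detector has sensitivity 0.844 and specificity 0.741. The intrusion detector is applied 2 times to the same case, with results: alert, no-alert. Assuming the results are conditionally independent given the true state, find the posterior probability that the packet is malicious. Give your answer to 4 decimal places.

Let H be the event that the packet is malicious; start with P(H) = 0.161. P('alert'|H) = 0.844, P('alert'|¬H) = 0.259.
Update on result 1 ('alert'): P(H) ← 0.844·0.1610 / (0.844·0.1610 + 0.259·0.8390) = 0.13588/0.35318 = 0.3847.
Update on result 2 ('no-alert'): P(H) ← 0.156·0.3847 / (0.156·0.3847 + 0.741·0.6153) = 0.060019/0.51593 = 0.1163.

Posterior P(H) ≈ 0.1163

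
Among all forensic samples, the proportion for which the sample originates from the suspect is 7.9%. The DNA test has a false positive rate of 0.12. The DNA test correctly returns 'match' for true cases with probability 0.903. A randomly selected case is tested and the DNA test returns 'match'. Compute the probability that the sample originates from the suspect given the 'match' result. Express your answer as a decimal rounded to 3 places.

Let H be the event that the sample originates from the suspect. P(H) = 0.079, so P(¬H) = 0.921. With E the 'match' result, P(E|H) = 0.903 and P(E|¬H) = 0.12.
P(E) = 0.903·0.079 + 0.12·0.921 = 0.071337 + 0.11052 = 0.18186.
By Bayes' theorem, P(H|E) = 0.071337 / 0.18186 = 0.392.

P(H | E) ≈ 0.392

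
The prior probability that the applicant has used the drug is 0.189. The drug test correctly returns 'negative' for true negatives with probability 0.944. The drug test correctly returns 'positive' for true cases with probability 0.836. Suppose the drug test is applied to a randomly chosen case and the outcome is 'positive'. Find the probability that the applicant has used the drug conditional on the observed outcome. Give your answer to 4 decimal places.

Let H be the event that the applicant has used the drug. P(H) = 0.189, so P(¬H) = 0.811. With E the 'positive' result, P(E|H) = 0.836 and P(E|¬H) = 0.056.
P(E) = 0.836·0.189 + 0.056·0.811 = 0.15800 + 0.045416 = 0.20342.
By Bayes' theorem, P(H|E) = 0.15800 / 0.20342 = 0.7767.

P(H | E) ≈ 0.7767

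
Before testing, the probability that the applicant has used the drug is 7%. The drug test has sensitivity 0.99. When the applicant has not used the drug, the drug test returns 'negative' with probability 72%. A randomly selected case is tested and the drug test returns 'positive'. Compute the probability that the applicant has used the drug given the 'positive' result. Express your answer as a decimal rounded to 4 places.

P(H | E) ≈ 0.2102

Let H be the event that the applicant has used the drug. P(H) = 0.07, so P(¬H) = 0.93. With E the 'positive' result, P(E|H) = 0.99 and P(E|¬H) = 0.28.
P(E) = 0.99·0.07 + 0.28·0.93 = 0.069300 + 0.26040 = 0.32970.
By Bayes' theorem, P(H|E) = 0.069300 / 0.32970 = 0.2102.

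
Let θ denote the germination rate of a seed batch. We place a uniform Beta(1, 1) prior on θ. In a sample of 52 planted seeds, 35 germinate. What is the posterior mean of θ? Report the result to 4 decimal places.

Observing 35 successes and 17 failures updates Beta(1, 1) by adding the success and failure counts to the two shape parameters: α = 1+35 = 36, β = 1+17 = 18.
Posterior mean = α/(α+β) = 36/54 = 0.6667.

Posterior mean ≈ 0.6667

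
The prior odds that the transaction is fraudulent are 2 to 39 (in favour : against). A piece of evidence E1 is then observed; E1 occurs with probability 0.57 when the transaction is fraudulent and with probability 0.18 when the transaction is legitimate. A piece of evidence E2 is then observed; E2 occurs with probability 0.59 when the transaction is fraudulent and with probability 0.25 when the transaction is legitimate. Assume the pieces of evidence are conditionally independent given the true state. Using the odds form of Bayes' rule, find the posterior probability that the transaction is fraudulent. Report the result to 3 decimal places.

Posterior probability ≈ 0.277

Prior odds = 2/39 = 0.051282.
Likelihood ratio for E1 = 0.57/0.18 = 3.1667.
Likelihood ratio for E2 = 0.59/0.25 = 2.3600.
Posterior odds = prior odds × LR₁ × LR₂ = 0.38325.
Posterior probability = odds/(1+odds) = 0.38325/1.3832 = 0.277.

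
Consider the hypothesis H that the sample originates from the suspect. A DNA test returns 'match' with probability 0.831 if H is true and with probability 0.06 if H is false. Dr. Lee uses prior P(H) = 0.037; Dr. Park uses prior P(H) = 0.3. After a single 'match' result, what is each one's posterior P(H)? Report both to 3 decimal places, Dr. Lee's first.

Dr. Lee: 0.347; Dr. Park: 0.856

The likelihood ratio for a 'match' result is 0.831/0.06 = 13.850.
Dr. Lee: prior odds 0.037/0.963 = 0.038422; posterior odds 0.53214; posterior probability 0.347.
Dr. Park: prior odds 0.3/0.7 = 0.42857; posterior odds 5.9357; posterior probability 0.856.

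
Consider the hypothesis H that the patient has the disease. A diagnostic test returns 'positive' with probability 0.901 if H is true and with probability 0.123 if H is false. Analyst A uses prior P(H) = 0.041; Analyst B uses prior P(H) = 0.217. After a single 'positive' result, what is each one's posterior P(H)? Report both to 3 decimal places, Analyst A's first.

Analyst A: 0.238; Analyst B: 0.670

P('+'|H) = 0.901, P('+'|¬H) = 0.123.
Analyst A: numerator 0.901·0.041 = 0.036941; evidence = 0.036941+0.123·0.959 = 0.15490; posterior = 0.238.
Analyst B: numerator 0.901·0.217 = 0.19552; evidence = 0.19552+0.123·0.783 = 0.29183; posterior = 0.670.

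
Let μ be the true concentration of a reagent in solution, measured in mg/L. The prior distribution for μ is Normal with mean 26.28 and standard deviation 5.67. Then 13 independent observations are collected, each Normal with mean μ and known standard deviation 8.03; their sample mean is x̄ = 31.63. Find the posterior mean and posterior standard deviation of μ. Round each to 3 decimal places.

With known σ, the Normal prior is conjugate. Weight on the data is w = (n/σ²)/(n/σ² + 1/τ₀²) = 0.201610/(0.201610+0.0311053) = 0.86634.
Posterior mean = w·x̄ + (1−w)·μ₀ = 0.86634·31.63 + 0.13366·26.28 = 30.915. Posterior variance = 1/(0.201610+0.0311053) = 4.29710, so SD = 2.073.

Posterior mean ≈ 30.915; posterior SD ≈ 2.073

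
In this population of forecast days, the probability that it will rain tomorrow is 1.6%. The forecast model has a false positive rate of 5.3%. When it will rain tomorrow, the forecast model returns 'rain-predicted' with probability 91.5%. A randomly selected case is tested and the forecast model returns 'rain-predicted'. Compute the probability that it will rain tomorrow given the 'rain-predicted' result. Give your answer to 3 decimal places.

Let H be the event that it will rain tomorrow. P(H) = 0.016, so P(¬H) = 0.984. With E the 'rain-predicted' result, P(E|H) = 0.915 and P(E|¬H) = 0.053.
P(E) = 0.915·0.016 + 0.053·0.984 = 0.014640 + 0.052152 = 0.066792.
By Bayes' theorem, P(H|E) = 0.014640 / 0.066792 = 0.219.

P(H | E) ≈ 0.219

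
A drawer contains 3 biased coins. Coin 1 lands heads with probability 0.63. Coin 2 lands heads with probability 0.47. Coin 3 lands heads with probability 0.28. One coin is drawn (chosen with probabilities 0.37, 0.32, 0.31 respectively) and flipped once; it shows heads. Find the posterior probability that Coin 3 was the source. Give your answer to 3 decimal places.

Posterior probability ≈ 0.185

P(heads|C1) = 0.63; P(heads|C2) = 0.47; P(heads|C3) = 0.28.
Prior × likelihood for each source: 0.37·0.63=0.2331, 0.32·0.47=0.1504, 0.31·0.28=0.08680. Summing gives P(heads) = 0.47030.
P(Coin 3 | heads) = 0.08680 / 0.47030 = 0.185.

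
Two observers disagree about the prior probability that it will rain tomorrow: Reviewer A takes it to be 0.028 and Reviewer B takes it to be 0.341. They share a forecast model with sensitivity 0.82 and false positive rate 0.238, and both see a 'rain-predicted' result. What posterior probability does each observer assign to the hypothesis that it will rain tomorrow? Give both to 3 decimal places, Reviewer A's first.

Reviewer A: 0.090; Reviewer B: 0.641

P('+'|H) = 0.82, P('+'|¬H) = 0.238.
Reviewer A: numerator 0.82·0.028 = 0.022960; evidence = 0.022960+0.238·0.972 = 0.25430; posterior = 0.090.
Reviewer B: numerator 0.82·0.341 = 0.27962; evidence = 0.27962+0.238·0.659 = 0.43646; posterior = 0.641.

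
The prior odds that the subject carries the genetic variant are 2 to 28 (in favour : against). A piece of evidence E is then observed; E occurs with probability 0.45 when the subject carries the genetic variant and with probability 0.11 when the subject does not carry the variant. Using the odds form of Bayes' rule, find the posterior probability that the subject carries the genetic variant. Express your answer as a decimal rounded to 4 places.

Prior odds = 2/28 = 0.071429. In log-odds, ln(0.071429) = -2.6391.
Add log likelihood ratio: ln(4.0909) = 1.4088.
Posterior log-odds = -1.2303, so posterior odds = exp(-1.2303) = 0.29221. Converting, P(H|E) = 0.29221/1.2922 = 0.2261.

Posterior probability ≈ 0.2261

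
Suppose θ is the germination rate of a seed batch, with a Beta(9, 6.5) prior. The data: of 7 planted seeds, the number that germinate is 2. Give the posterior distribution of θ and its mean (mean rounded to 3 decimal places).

Observing 2 successes and 5 failures updates Beta(9, 6.5) by adding the success and failure counts to the two shape parameters: α = 9+2 = 11, β = 6.5+5 = 11.5.
E[θ | data] = 11/(11+11.5) = 0.489.

Posterior: Beta(11, 11.5); mean ≈ 0.489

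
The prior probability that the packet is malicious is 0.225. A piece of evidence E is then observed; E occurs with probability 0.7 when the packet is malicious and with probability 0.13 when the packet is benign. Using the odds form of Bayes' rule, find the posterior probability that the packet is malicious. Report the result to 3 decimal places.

Prior odds = 0.225/(1−0.225) = 0.29032.
Likelihood ratio for E = 0.7/0.13 = 5.3846.
Posterior odds = prior odds × LR = 1.5633.
Posterior probability = odds/(1+odds) = 1.5633/2.5633 = 0.610.

Posterior probability ≈ 0.610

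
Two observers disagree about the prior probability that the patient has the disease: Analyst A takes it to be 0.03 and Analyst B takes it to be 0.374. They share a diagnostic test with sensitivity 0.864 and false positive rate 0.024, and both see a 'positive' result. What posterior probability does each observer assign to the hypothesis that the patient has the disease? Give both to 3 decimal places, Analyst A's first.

Analyst A: 0.527; Analyst B: 0.956

P('+'|H) = 0.864, P('+'|¬H) = 0.024.
Analyst A: numerator 0.864·0.03 = 0.025920; evidence = 0.025920+0.024·0.97 = 0.049200; posterior = 0.527.
Analyst B: numerator 0.864·0.374 = 0.32314; evidence = 0.32314+0.024·0.626 = 0.33816; posterior = 0.956.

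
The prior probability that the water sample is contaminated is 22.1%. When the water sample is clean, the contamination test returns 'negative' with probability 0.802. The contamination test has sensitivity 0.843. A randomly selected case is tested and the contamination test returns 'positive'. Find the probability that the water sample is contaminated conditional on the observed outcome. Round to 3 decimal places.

P(H | E) ≈ 0.547

Write H for 'the water sample is contaminated'. Prior odds H:¬H = 0.221/0.779 = 0.28370. For the 'positive' outcome, the likelihood ratio is 0.843/0.198 = 4.2576.
Posterior odds = 0.28370 × 4.2576 = 1.2079, so P(H|E) = 1.2079/(1+1.2079) = 0.547.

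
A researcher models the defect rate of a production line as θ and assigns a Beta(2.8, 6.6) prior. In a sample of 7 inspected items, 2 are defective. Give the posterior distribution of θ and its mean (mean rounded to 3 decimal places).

Posterior: Beta(4.8, 11.6); mean ≈ 0.293

The binomial likelihood is conjugate to the Beta prior: with 2 successes and 5 failures, the posterior is Beta(2.8+2, 6.6+5) = Beta(4.8, 11.6).
E[θ | data] = 4.8/(4.8+11.6) = 0.293.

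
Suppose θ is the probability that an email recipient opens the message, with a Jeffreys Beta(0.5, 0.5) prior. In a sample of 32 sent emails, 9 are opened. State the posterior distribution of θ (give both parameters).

The binomial likelihood is conjugate to the Beta prior: with 9 successes and 23 failures, the posterior is Beta(0.5+9, 0.5+23) = Beta(9.5, 23.5).

Posterior: Beta(9.5, 23.5)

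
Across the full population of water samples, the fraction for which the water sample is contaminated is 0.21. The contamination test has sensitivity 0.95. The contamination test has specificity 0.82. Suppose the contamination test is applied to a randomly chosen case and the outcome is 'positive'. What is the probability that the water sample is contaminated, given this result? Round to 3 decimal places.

Write H for 'the water sample is contaminated'. Prior odds H:¬H = 0.21/0.79 = 0.26582. For the 'positive' outcome, the likelihood ratio is 0.95/0.18 = 5.2778.
Posterior odds = 0.26582 × 5.2778 = 1.4030, so P(H|E) = 1.4030/(1+1.4030) = 0.584.

P(H | E) ≈ 0.584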